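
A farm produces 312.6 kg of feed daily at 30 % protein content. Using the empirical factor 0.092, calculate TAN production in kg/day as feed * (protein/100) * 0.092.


Protein in feed = 312.6 * 30/100 = 93.78 kg/day
TAN = protein * 0.092 = 93.78 * 0.092 = 8.62776 kg/day

8.62776 kg/day


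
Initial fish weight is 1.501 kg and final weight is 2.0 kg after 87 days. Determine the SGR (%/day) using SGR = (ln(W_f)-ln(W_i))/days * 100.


ln(W_f) = ln(2.0) = 0.69314718
ln(W_i) = ln(1.501) = 0.40613155
ln(W_f) - ln(W_i) = 0.69314718 - 0.40613155 = 0.28701563
SGR = 0.28701563 / 87 * 100 = 0.329903 %/day

0.329903 %/day


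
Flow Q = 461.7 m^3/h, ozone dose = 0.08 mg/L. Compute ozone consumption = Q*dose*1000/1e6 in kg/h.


O3 demand (mg/h) = Q * dose * 1000 = 461.7 * 0.08 * 1000 = 36936 mg/h
Convert mg to kg: 36936 / 1e6 = 0.036936 kg/h

0.036936 kg/h


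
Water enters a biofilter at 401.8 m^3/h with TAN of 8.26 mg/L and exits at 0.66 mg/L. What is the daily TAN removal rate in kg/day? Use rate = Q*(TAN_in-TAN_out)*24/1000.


Concentration drop: TAN_in - TAN_out = 8.26 - 0.66 = 7.6 mg/L
Hourly TAN removed = Q * dTAN = 401.8 m^3/h * 7.6 mg/L = 3053.68 g/h  (m^3/h * mg/L = g/h)
Daily TAN removed = 3053.68 * 24 = 73288.32 g/day
Convert to kg/day: 73288.32 / 1000 = 73.28832 kg/day

73.28832 kg/day


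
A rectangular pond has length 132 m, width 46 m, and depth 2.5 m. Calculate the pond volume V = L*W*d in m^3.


Base area = L * W = 132 * 46 = 6072 m^2
Volume = area * depth = 6072 * 2.5 = 15180 m^3

15180 m^3


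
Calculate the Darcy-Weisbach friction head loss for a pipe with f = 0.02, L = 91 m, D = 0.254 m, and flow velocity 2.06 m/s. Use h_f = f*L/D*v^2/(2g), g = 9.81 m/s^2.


v^2 = 2.06^2 = 4.2436 m^2/s^2
L/D = 91/0.254 = 358.26772
h_f = f*(L/D)*v^2/(2g) = 0.02 * 358.26772 * 4.2436 / 19.62 = 1.54979 m

1.54979 m


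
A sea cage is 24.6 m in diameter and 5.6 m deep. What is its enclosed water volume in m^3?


r = d/2 = 24.6/2 = 12.3 m
Base area = pi*r^2 = pi*12.3^2 = 475.29155 m^2
Volume = 475.29155 * 5.6 = 2661.63 m^3

2661.63 m^3


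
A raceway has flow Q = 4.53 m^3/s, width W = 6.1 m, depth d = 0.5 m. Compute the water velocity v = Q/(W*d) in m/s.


Cross-sectional area = W * d = 6.1 * 0.5 = 3.05 m^2
Velocity = Q / A = 4.53 / 3.05 = 1.48525 m/s

1.48525 m/s


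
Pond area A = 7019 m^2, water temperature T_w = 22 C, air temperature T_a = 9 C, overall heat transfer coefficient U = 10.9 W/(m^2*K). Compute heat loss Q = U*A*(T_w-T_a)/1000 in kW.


Temperature difference dT = 22 - 9 = 13 K
Heat loss (W) = U * A * dT = 10.9 * 7019 * 13 = 994592.3 W
Convert to kW: 994592.3 / 1000 = 994.5923 kW

994.5923 kW


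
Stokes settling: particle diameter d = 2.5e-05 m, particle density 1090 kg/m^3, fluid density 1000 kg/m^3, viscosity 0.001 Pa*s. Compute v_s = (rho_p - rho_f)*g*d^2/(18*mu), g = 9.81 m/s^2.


Density difference: rho_p - rho_f = 1090 - 1000 = 90 kg/m^3
d^2 = (2.5e-05)^2 = 6.25e-10 m^2
Numerator = (rho_p - rho_f) * g * d^2 = 90 * 9.81 * 6.25e-10 = 5.518125e-07
Denominator = 18 * mu = 18 * 0.001 = 0.018
v_s = 5.518125e-07 / 0.018 = 3.06562e-05 m/s
Check: Re = rho_f * v_s * d / mu = 1000 * 3.06562e-05 * 2.5e-05 / 0.001 = 7.66e-04 < 1, so Stokes' law applies.

3.06562e-05 m/s


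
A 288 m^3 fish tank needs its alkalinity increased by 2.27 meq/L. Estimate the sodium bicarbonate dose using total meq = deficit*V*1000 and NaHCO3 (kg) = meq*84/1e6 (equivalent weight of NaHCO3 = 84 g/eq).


Tank volume in L = 288 m^3 * 1000 = 288000 L
Total meq required = 2.27 meq/L * 288000 L = 653760 meq
NaHCO3 mass = 653760 meq * 84 mg/meq / 1e6 = 54.9158 kg

54.9158 kg


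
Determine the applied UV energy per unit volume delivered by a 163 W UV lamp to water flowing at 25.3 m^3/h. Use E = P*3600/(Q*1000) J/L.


Energy delivered per hour = 163 W * 3600 s = 586800 J/h
Volume treated per hour = 25.3 m^3/h * 1000 = 25300 L/h
dose = 586800 / 25300 = 23.1937 J/L

23.1937 J/L


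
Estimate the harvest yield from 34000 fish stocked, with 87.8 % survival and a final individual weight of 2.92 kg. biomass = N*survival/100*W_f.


Survivors = 34000 * 87.8/100 = 29852 fish
Harvest biomass = survivors * W_f = 29852 * 2.92 = 87167.84 kg

87167.84 kg


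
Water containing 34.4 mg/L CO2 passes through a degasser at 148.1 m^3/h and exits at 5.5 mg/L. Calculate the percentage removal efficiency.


CO2_out / CO2_in = 5.5 / 34.4 = 0.15988372
Fraction remaining = 0.15988372
efficiency = (1 - 0.15988372) * 100 = 84.0116 %

84.0116 %


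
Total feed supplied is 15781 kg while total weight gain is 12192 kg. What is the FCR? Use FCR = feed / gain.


FCR = feed consumed / weight gained
FCR = 15781 kg / 12192 kg = 1.29437

1.29437


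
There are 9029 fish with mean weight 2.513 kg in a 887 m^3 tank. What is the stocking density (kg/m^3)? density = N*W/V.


Total biomass = 9029 fish * 2.513 kg = 22689.877 kg
Density = total biomass / volume = 22689.877 / 887 = 25.5805 kg/m^3

25.5805 kg/m^3


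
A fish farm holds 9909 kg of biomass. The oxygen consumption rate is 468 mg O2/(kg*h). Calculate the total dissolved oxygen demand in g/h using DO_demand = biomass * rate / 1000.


Total O2 consumption (mg/h) = 9909 kg * 468 mg/(kg*h) = 4637412 mg/h
Convert to g/h: 4637412 / 1000 = 4637.412 g/h

4637.412 g/h


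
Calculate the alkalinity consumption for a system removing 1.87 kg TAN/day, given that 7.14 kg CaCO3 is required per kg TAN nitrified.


Alkalinity factor: 7.14 kg CaCO3 consumed per kg TAN nitrified
alk = 1.87 kg TAN * 7.14 = 13.3518 kg CaCO3/day

13.3518 kg CaCO3/day


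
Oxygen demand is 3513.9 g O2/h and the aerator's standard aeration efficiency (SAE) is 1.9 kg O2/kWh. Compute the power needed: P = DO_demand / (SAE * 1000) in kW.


SAE in g O2/kWh = 1.9 * 1000 = 1900 g/kWh
P = DO_demand / SAE_g = 3513.9 / 1900 = 1.84942 kW

1.84942 kW


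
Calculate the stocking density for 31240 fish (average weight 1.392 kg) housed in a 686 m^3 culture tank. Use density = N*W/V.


Total biomass = 31240 fish * 1.392 kg = 43486.08 kg
Density = total biomass / volume = 43486.08 / 686 = 63.3908 kg/m^3

63.3908 kg/m^3


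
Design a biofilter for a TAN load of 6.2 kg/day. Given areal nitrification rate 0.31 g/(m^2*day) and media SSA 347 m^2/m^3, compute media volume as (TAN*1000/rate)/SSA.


A = 6.2*1000 / 0.31 = 20000 m^2
V = 20000 / 347 = 57.6369

57.6369 m^3


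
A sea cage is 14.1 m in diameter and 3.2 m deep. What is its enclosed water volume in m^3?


r = d/2 = 14.1/2 = 7.05 m
Base area = pi*r^2 = pi*7.05^2 = 156.14501 m^2
Volume = 156.14501 * 3.2 = 499.664 m^3

499.664 m^3


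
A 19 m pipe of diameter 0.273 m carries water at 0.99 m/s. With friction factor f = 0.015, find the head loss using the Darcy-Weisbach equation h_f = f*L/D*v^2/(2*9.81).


v^2 = 0.99^2 = 0.9801 m^2/s^2
L/D = 19/0.273 = 69.59707
h_f = f*(L/D)*v^2/(2g) = 0.015 * 69.59707 * 0.9801 / 19.62 = 0.0521499 m

0.0521499 m


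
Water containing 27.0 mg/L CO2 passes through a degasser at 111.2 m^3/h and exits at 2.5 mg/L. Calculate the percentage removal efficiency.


CO2_out / CO2_in = 2.5 / 27.0 = 0.092592593
Fraction remaining = 0.092592593
efficiency = (1 - 0.092592593) * 100 = 90.7407 %

90.7407 %


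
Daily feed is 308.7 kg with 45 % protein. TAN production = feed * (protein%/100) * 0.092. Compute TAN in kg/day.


Protein in feed = 308.7 * 45/100 = 138.915 kg/day
TAN = protein * 0.092 = 138.915 * 0.092 = 12.78018 kg/day

12.78018 kg/day


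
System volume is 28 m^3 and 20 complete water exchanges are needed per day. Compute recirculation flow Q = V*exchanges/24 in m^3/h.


Daily recirculation volume = 28 m^3 * 20 = 560 m^3/day
Flow rate Q = daily volume / 24 h = 560 / 24 = 23.3333 m^3/h

23.3333 m^3/h


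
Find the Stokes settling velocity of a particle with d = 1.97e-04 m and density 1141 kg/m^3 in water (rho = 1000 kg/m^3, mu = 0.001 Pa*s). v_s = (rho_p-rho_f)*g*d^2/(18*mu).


Density difference: rho_p - rho_f = 1141 - 1000 = 141 kg/m^3
d^2 = (1.97e-04)^2 = 3.8809e-08 m^2
Numerator = (rho_p - rho_f) * g * d^2 = 141 * 9.81 * 3.8809e-08 = 5.3680997e-05
Denominator = 18 * mu = 18 * 0.001 = 0.018
v_s = 5.3680997e-05 / 0.018 = 0.00298228 m/s
Check: Re = rho_f * v_s * d / mu = 1000 * 0.00298228 * 1.97e-04 / 0.001 = 0.588 < 1, so Stokes' law applies.

0.00298228 m/s


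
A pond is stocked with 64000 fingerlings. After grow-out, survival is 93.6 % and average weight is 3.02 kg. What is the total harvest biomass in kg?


Survivors = 64000 * 93.6/100 = 59904 fish
Harvest biomass = survivors * W_f = 59904 * 3.02 = 180910.08 kg

180910.08 kg


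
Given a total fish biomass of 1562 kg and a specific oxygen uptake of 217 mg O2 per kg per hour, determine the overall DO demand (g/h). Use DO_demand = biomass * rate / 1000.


Total O2 consumption (mg/h) = 1562 kg * 217 mg/(kg*h) = 338954 mg/h
Convert to g/h: 338954 / 1000 = 338.954 g/h

338.954 g/h


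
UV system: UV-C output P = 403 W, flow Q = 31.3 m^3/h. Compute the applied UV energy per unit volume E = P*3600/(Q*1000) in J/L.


Energy delivered per hour = 403 W * 3600 s = 1450800 J/h
Volume treated per hour = 31.3 m^3/h * 1000 = 31300 L/h
dose = 1450800 / 31300 = 46.3514 J/L

46.3514 J/L


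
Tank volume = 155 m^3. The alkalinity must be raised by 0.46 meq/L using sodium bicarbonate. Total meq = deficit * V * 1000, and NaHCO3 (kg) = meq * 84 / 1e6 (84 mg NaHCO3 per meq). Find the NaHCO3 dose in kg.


Tank volume in L = 155 m^3 * 1000 = 155000 L
Total meq required = 0.46 meq/L * 155000 L = 71300 meq
NaHCO3 mass = 71300 meq * 84 mg/meq / 1e6 = 5.9892 kg

5.9892 kg


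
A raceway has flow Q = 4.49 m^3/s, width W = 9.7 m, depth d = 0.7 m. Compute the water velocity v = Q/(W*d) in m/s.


Cross-sectional area = W * d = 9.7 * 0.7 = 6.79 m^2
Velocity = Q / A = 4.49 / 6.79 = 0.661267 m/s

0.661267 m/s


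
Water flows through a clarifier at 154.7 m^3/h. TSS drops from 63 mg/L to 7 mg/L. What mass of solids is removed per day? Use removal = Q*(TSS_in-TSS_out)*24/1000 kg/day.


Concentration drop: TSS_in - TSS_out = 63 - 7 = 56 mg/L
Hourly solids removed = Q * dTSS = 154.7 m^3/h * 56 mg/L = 8663.2 g/h  (m^3/h * mg/L = g/h)
Daily solids removed = 8663.2 * 24 = 207916.8 g/day
Convert g to kg: 207916.8 / 1000 = 207.9168 kg/day

207.9168 kg/day


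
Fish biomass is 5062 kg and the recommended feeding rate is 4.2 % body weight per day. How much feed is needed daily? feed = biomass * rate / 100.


Feeding rate fraction = 4.2% / 100 = 0.042
Daily feed = 5062 kg * 0.042 = 212.604 kg/day

212.604 kg/day


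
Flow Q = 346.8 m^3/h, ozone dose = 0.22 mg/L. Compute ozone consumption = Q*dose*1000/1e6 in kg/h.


O3 demand (mg/h) = Q * dose * 1000 = 346.8 * 0.22 * 1000 = 76296 mg/h
Convert mg to kg: 76296 / 1e6 = 0.076296 kg/h

0.076296 kg/h


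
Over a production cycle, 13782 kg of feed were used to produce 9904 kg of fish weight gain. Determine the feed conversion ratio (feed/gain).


FCR = feed consumed / weight gained
FCR = 13782 kg / 9904 kg = 1.39156

1.39156


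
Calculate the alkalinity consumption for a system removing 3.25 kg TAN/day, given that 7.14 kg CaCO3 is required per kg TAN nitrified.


Alkalinity factor: 7.14 kg CaCO3 consumed per kg TAN nitrified
alk = 3.25 kg TAN * 7.14 = 23.205 kg CaCO3/day

23.205 kg CaCO3/day


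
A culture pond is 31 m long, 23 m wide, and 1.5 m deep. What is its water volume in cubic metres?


Base area = L * W = 31 * 23 = 713 m^2
Volume = area * depth = 713 * 1.5 = 1069.5 m^3

1069.5 m^3


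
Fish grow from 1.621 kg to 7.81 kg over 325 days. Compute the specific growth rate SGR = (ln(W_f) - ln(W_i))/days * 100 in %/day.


ln(W_f) = ln(7.81) = 2.055405
ln(W_i) = ln(1.621) = 0.48304324
ln(W_f) - ln(W_i) = 2.055405 - 0.48304324 = 1.5723618
SGR = 1.5723618 / 325 * 100 = 0.483804 %/day

0.483804 %/day


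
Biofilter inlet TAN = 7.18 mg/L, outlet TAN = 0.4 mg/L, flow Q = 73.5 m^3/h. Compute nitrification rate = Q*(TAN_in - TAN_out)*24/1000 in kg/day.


Concentration drop: TAN_in - TAN_out = 7.18 - 0.4 = 6.78 mg/L
Hourly TAN removed = Q * dTAN = 73.5 m^3/h * 6.78 mg/L = 498.33 g/h  (m^3/h * mg/L = g/h)
Daily TAN removed = 498.33 * 24 = 11959.92 g/day
Convert to kg/day: 11959.92 / 1000 = 11.95992 kg/day

11.95992 kg/day


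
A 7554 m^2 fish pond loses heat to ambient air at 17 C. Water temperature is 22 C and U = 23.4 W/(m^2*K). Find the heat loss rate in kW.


Temperature difference dT = 22 - 17 = 5 K
Heat loss (W) = U * A * dT = 23.4 * 7554 * 5 = 883818 W
Convert to kW: 883818 / 1000 = 883.818 kW

883.818 kW


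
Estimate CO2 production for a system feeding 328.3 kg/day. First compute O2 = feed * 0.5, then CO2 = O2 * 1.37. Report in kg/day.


O2 = 328.3 * 0.5 = 164.15
CO2 = 164.15 * 1.37 = 224.8855

224.8855 kg/day


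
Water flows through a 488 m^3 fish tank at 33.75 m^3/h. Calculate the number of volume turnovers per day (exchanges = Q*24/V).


Daily flow volume = 33.75 m^3/h * 24 h = 810 m^3/day
Exchanges = daily flow / tank volume = 810 / 488 = 1.65984 exchanges/day

1.65984 exchanges/day


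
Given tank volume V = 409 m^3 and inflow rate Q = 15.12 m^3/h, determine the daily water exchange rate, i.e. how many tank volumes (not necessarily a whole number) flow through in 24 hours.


Daily flow volume = 15.12 m^3/h * 24 h = 362.88 m^3/day
Exchanges = daily flow / tank volume = 362.88 / 409 = 0.887237 exchanges/day

0.887237 exchanges/day


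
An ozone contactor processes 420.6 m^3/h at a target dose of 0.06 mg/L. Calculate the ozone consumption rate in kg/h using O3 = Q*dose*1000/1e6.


O3 demand (mg/h) = Q * dose * 1000 = 420.6 * 0.06 * 1000 = 25236 mg/h
Convert mg to kg: 25236 / 1e6 = 0.025236 kg/h

0.025236 kg/h


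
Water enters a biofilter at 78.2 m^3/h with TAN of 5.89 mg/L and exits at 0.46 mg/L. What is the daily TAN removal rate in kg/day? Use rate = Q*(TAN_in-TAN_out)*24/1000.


Concentration drop: TAN_in - TAN_out = 5.89 - 0.46 = 5.43 mg/L
Hourly TAN removed = Q * dTAN = 78.2 m^3/h * 5.43 mg/L = 424.626 g/h  (m^3/h * mg/L = g/h)
Daily TAN removed = 424.626 * 24 = 10191.024 g/day
Convert to kg/day: 10191.024 / 1000 = 10.191024 kg/day

10.191024 kg/day


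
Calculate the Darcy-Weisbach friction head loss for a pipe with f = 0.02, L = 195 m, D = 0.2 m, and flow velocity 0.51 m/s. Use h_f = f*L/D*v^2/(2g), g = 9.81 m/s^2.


v^2 = 0.51^2 = 0.2601 m^2/s^2
L/D = 195/0.2 = 975
h_f = f*(L/D)*v^2/(2g) = 0.02 * 975 * 0.2601 / 19.62 = 0.258509 m

0.258509 m


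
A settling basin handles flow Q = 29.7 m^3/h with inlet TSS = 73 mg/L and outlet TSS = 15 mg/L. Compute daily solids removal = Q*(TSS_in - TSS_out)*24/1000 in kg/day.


Concentration drop: TSS_in - TSS_out = 73 - 15 = 58 mg/L
Hourly solids removed = Q * dTSS = 29.7 m^3/h * 58 mg/L = 1722.6 g/h  (m^3/h * mg/L = g/h)
Daily solids removed = 1722.6 * 24 = 41342.4 g/day
Convert g to kg: 41342.4 / 1000 = 41.3424 kg/day

41.3424 kg/day


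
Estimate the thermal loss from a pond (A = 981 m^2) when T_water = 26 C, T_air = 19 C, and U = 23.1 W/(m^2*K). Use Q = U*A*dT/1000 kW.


Temperature difference dT = 26 - 19 = 7 K
Heat loss (W) = U * A * dT = 23.1 * 981 * 7 = 158627.7 W
Convert to kW: 158627.7 / 1000 = 158.6277 kW

158.6277 kW


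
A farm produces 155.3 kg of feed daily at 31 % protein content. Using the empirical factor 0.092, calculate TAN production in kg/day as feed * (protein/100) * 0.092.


Protein in feed = 155.3 * 31/100 = 48.143 kg/day
TAN = protein * 0.092 = 48.143 * 0.092 = 4.429156 kg/day

4.429156 kg/day


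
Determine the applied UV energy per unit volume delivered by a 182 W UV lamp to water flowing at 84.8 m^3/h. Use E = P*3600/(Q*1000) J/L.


Energy delivered per hour = 182 W * 3600 s = 655200 J/h
Volume treated per hour = 84.8 m^3/h * 1000 = 84800 L/h
dose = 655200 / 84800 = 7.72642 J/L

7.72642 J/L


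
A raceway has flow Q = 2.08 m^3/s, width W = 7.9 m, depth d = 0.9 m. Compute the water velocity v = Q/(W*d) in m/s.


Cross-sectional area = W * d = 7.9 * 0.9 = 7.11 m^2
Velocity = Q / A = 2.08 / 7.11 = 0.292546 m/s

0.292546 m/s


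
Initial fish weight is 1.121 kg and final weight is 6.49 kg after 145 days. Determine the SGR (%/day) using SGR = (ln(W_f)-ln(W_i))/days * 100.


ln(W_f) = ln(6.49) = 1.8702625
ln(W_i) = ln(1.121) = 0.11422114
ln(W_f) - ln(W_i) = 1.8702625 - 0.11422114 = 1.7560414
SGR = 1.7560414 / 145 * 100 = 1.21106 %/day

1.21106 %/day


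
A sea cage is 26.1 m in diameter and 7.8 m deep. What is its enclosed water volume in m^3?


r = d/2 = 26.1/2 = 13.05 m
Base area = pi*r^2 = pi*13.05^2 = 535.02108 m^2
Volume = 535.02108 * 7.8 = 4173.16 m^3

4173.16 m^3


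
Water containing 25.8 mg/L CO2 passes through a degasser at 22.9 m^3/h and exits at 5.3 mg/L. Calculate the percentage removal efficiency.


CO2_out / CO2_in = 5.3 / 25.8 = 0.20542636
Fraction remaining = 0.20542636
efficiency = (1 - 0.20542636) * 100 = 79.4574 %

79.4574 %


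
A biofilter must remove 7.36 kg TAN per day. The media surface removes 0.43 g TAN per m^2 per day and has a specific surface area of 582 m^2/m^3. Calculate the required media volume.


A = 7.36*1000 / 0.43 = 17116.279 m^2
V = 17116.279 / 582 = 29.4094

29.4094 m^3


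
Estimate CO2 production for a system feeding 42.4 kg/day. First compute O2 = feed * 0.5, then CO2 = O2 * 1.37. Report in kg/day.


O2 = 42.4 * 0.5 = 21.2
CO2 = 21.2 * 1.37 = 29.044

29.044 kg/day


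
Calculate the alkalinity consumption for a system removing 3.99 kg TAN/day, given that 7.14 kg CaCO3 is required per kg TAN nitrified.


Alkalinity factor: 7.14 kg CaCO3 consumed per kg TAN nitrified
alk = 3.99 kg TAN * 7.14 = 28.4886 kg CaCO3/day

28.4886 kg CaCO3/day


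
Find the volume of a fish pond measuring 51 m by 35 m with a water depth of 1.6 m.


Base area = L * W = 51 * 35 = 1785 m^2
Volume = area * depth = 1785 * 1.6 = 2856 m^3

2856 m^3


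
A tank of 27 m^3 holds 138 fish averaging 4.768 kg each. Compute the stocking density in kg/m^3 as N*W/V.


Total biomass = 138 fish * 4.768 kg = 657.984 kg
Density = total biomass / volume = 657.984 / 27 = 24.3698 kg/m^3

24.3698 kg/m^3


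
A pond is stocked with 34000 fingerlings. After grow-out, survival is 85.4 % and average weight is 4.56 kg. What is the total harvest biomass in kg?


Survivors = 34000 * 85.4/100 = 29036 fish
Harvest biomass = survivors * W_f = 29036 * 4.56 = 132404.16 kg

132404.16 kg


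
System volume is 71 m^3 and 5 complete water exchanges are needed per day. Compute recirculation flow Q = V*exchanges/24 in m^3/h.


Daily recirculation volume = 71 m^3 * 5 = 355 m^3/day
Flow rate Q = daily volume / 24 h = 355 / 24 = 14.7917 m^3/h

14.7917 m^3/h


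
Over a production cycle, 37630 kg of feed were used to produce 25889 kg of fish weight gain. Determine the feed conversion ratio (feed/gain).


FCR = feed consumed / weight gained
FCR = 37630 kg / 25889 kg = 1.45351

1.45351


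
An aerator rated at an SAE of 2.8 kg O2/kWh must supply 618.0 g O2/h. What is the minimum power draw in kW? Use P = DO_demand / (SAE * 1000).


SAE in g O2/kWh = 2.8 * 1000 = 2800 g/kWh
P = DO_demand / SAE_g = 618.0 / 2800 = 0.220714 kW

0.220714 kW


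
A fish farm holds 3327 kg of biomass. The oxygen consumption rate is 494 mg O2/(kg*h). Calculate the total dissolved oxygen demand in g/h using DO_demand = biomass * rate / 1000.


Total O2 consumption (mg/h) = 3327 kg * 494 mg/(kg*h) = 1643538 mg/h
Convert to g/h: 1643538 / 1000 = 1643.538 g/h

1643.538 g/h


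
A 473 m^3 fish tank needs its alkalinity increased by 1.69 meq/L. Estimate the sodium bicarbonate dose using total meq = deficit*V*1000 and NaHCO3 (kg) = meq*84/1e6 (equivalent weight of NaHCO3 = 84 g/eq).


Tank volume in L = 473 m^3 * 1000 = 473000 L
Total meq required = 1.69 meq/L * 473000 L = 799370 meq
NaHCO3 mass = 799370 meq * 84 mg/meq / 1e6 = 67.1471 kg

67.1471 kg


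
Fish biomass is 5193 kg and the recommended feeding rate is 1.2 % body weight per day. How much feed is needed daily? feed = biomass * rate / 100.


Feeding rate fraction = 1.2% / 100 = 0.012
Daily feed = 5193 kg * 0.012 = 62.316 kg/day

62.316 kg/day


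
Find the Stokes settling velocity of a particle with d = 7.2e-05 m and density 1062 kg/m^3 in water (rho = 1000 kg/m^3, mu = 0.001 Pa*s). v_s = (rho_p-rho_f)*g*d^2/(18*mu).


Density difference: rho_p - rho_f = 1062 - 1000 = 62 kg/m^3
d^2 = (7.2e-05)^2 = 5.184e-09 m^2
Numerator = (rho_p - rho_f) * g * d^2 = 62 * 9.81 * 5.184e-09 = 3.1530125e-06
Denominator = 18 * mu = 18 * 0.001 = 0.018
v_s = 3.1530125e-06 / 0.018 = 1.75167e-04 m/s
Check: Re = rho_f * v_s * d / mu = 1000 * 1.75167e-04 * 7.2e-05 / 0.001 = 0.0126 < 1, so Stokes' law applies.

1.75167e-04 m/s


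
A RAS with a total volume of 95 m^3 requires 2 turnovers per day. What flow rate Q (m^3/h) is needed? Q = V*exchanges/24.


Daily recirculation volume = 95 m^3 * 2 = 190 m^3/day
Flow rate Q = daily volume / 24 h = 190 / 24 = 7.91667 m^3/h

7.91667 m^3/h


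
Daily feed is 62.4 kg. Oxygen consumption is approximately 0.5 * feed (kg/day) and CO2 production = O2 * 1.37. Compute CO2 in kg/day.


O2 = 62.4 * 0.5 = 31.2
CO2 = 31.2 * 1.37 = 42.744

42.744 kg/day


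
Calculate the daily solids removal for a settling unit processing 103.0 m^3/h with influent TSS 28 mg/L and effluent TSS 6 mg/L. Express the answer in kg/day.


Concentration drop: TSS_in - TSS_out = 28 - 6 = 22 mg/L
Hourly solids removed = Q * dTSS = 103.0 m^3/h * 22 mg/L = 2266 g/h  (m^3/h * mg/L = g/h)
Daily solids removed = 2266 * 24 = 54384 g/day
Convert g to kg: 54384 / 1000 = 54.384 kg/day

54.384 kg/day


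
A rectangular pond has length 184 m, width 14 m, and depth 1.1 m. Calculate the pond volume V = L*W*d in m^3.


Base area = L * W = 184 * 14 = 2576 m^2
Volume = area * depth = 2576 * 1.1 = 2833.6 m^3

2833.6 m^3


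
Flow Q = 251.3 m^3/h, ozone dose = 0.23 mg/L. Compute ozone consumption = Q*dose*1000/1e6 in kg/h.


O3 demand (mg/h) = Q * dose * 1000 = 251.3 * 0.23 * 1000 = 57799 mg/h
Convert mg to kg: 57799 / 1e6 = 0.057799 kg/h

0.057799 kg/h


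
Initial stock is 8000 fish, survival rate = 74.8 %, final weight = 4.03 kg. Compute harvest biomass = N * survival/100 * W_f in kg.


Survivors = 8000 * 74.8/100 = 5984 fish
Harvest biomass = survivors * W_f = 5984 * 4.03 = 24115.52 kg

24115.52 kg


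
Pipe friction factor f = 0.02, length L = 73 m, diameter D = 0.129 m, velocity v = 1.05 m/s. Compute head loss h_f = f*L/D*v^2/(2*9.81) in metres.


v^2 = 1.05^2 = 1.1025 m^2/s^2
L/D = 73/0.129 = 565.89147
h_f = f*(L/D)*v^2/(2g) = 0.02 * 565.89147 * 1.1025 / 19.62 = 0.635979 m

0.635979 m


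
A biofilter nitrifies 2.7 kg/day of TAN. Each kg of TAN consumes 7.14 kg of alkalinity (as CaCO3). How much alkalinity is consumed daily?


Alkalinity factor: 7.14 kg CaCO3 consumed per kg TAN nitrified
alk = 2.7 kg TAN * 7.14 = 19.278 kg CaCO3/day

19.278 kg CaCO3/day


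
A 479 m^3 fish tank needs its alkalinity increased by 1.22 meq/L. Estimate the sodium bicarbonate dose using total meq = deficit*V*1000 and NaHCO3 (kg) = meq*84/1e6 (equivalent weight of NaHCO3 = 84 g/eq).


Tank volume in L = 479 m^3 * 1000 = 479000 L
Total meq required = 1.22 meq/L * 479000 L = 584380 meq
NaHCO3 mass = 584380 meq * 84 mg/meq / 1e6 = 49.0879 kg

49.0879 kg


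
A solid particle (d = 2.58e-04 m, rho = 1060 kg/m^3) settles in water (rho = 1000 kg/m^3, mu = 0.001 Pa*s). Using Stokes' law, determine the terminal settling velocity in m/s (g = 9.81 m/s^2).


Density difference: rho_p - rho_f = 1060 - 1000 = 60 kg/m^3
d^2 = (2.58e-04)^2 = 6.6564e-08 m^2
Numerator = (rho_p - rho_f) * g * d^2 = 60 * 9.81 * 6.6564e-08 = 3.917957e-05
Denominator = 18 * mu = 18 * 0.001 = 0.018
v_s = 3.917957e-05 / 0.018 = 0.00217664 m/s
Check: Re = rho_f * v_s * d / mu = 1000 * 0.00217664 * 2.58e-04 / 0.001 = 0.562 < 1, so Stokes' law applies.

0.00217664 m/s


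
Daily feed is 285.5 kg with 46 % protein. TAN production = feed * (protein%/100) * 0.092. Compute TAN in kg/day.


Protein in feed = 285.5 * 46/100 = 131.33 kg/day
TAN = protein * 0.092 = 131.33 * 0.092 = 12.08236 kg/day

12.08236 kg/day


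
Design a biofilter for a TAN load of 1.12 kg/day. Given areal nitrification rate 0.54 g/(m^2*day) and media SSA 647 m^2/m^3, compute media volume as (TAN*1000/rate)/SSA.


A = 1.12*1000 / 0.54 = 2074.0741 m^2
V = 2074.0741 / 647 = 3.20568

3.20568 m^3


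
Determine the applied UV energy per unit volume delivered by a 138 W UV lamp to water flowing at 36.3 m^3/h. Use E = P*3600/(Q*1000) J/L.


Energy delivered per hour = 138 W * 3600 s = 496800 J/h
Volume treated per hour = 36.3 m^3/h * 1000 = 36300 L/h
dose = 496800 / 36300 = 13.686 J/L

13.686 J/L


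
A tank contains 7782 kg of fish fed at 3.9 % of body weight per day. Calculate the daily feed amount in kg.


Feeding rate fraction = 3.9% / 100 = 0.039
Daily feed = 7782 kg * 0.039 = 303.498 kg/day

303.498 kg/day


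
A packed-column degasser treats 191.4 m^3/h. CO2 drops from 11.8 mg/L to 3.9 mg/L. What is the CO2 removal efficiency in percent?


CO2_out / CO2_in = 3.9 / 11.8 = 0.33050847
Fraction remaining = 0.33050847
efficiency = (1 - 0.33050847) * 100 = 66.9492 %

66.9492 %


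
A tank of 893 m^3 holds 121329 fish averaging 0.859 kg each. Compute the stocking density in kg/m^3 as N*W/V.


Total biomass = 121329 fish * 0.859 kg = 104221.611 kg
Density = total biomass / volume = 104221.611 / 893 = 116.71 kg/m^3

116.71 kg/m^3


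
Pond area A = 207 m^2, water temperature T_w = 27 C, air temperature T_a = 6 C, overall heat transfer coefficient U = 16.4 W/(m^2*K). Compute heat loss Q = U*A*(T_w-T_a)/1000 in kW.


Temperature difference dT = 27 - 6 = 21 K
Heat loss (W) = U * A * dT = 16.4 * 207 * 21 = 71290.8 W
Convert to kW: 71290.8 / 1000 = 71.2908 kW

71.2908 kW


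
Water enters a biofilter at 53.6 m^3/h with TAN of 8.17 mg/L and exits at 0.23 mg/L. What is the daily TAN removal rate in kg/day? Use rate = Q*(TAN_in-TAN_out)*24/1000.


Concentration drop: TAN_in - TAN_out = 8.17 - 0.23 = 7.94 mg/L
Hourly TAN removed = Q * dTAN = 53.6 m^3/h * 7.94 mg/L = 425.584 g/h  (m^3/h * mg/L = g/h)
Daily TAN removed = 425.584 * 24 = 10214.016 g/day
Convert to kg/day: 10214.016 / 1000 = 10.214016 kg/day

10.214016 kg/day


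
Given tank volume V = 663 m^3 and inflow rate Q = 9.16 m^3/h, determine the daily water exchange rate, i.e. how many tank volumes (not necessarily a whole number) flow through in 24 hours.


Daily flow volume = 9.16 m^3/h * 24 h = 219.84 m^3/day
Exchanges = daily flow / tank volume = 219.84 / 663 = 0.331584 exchanges/day

0.331584 exchanges/day


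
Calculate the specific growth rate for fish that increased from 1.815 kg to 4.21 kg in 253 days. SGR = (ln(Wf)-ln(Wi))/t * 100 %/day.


ln(W_f) = ln(4.21) = 1.4374626
ln(W_i) = ln(1.815) = 0.59608547
ln(W_f) - ln(W_i) = 1.4374626 - 0.59608547 = 0.84137713
SGR = 0.84137713 / 253 * 100 = 0.33256 %/day

0.33256 %/day


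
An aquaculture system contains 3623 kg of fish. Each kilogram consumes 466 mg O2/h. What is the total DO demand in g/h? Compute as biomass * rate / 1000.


Total O2 consumption (mg/h) = 3623 kg * 466 mg/(kg*h) = 1688318 mg/h
Convert to g/h: 1688318 / 1000 = 1688.318 g/h

1688.318 g/h


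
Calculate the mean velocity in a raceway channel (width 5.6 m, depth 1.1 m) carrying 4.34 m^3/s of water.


Cross-sectional area = W * d = 5.6 * 1.1 = 6.16 m^2
Velocity = Q / A = 4.34 / 6.16 = 0.704545 m/s

0.704545 m/s


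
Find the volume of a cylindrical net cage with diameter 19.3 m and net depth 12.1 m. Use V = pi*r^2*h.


r = d/2 = 19.3/2 = 9.65 m
Base area = pi*r^2 = pi*9.65^2 = 292.55296 m^2
Volume = 292.55296 * 12.1 = 3539.89 m^3

3539.89 m^3


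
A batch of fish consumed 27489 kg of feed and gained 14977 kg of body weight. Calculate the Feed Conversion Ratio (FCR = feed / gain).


FCR = feed consumed / weight gained
FCR = 27489 kg / 14977 kg = 1.83541

1.83541


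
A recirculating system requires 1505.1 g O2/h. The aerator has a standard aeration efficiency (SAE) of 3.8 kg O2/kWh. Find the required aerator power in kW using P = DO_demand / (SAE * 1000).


SAE in g O2/kWh = 3.8 * 1000 = 3800 g/kWh
P = DO_demand / SAE_g = 1505.1 / 3800 = 0.396079 kW

0.396079 kW


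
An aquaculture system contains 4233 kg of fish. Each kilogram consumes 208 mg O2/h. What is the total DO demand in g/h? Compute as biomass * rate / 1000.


Total O2 consumption (mg/h) = 4233 kg * 208 mg/(kg*h) = 880464 mg/h
Convert to g/h: 880464 / 1000 = 880.464 g/h

880.464 g/h


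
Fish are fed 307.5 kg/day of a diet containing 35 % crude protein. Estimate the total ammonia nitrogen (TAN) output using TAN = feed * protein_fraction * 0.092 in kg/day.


Protein in feed = 307.5 * 35/100 = 107.625 kg/day
TAN = protein * 0.092 = 107.625 * 0.092 = 9.9015 kg/day

9.9015 kg/day


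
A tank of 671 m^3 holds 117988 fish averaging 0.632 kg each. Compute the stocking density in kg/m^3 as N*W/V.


Total biomass = 117988 fish * 0.632 kg = 74568.416 kg
Density = total biomass / volume = 74568.416 / 671 = 111.13 kg/m^3

111.13 kg/m^3


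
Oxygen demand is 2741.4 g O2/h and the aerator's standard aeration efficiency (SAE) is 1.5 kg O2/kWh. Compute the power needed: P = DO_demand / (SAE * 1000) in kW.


SAE in g O2/kWh = 1.5 * 1000 = 1500 g/kWh
P = DO_demand / SAE_g = 2741.4 / 1500 = 1.8276 kW

1.8276 kW


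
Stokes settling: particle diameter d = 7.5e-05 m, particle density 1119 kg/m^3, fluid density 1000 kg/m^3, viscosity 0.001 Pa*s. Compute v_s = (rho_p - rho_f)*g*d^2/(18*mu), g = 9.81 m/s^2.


Density difference: rho_p - rho_f = 1119 - 1000 = 119 kg/m^3
d^2 = (7.5e-05)^2 = 5.625e-09 m^2
Numerator = (rho_p - rho_f) * g * d^2 = 119 * 9.81 * 5.625e-09 = 6.5665688e-06
Denominator = 18 * mu = 18 * 0.001 = 0.018
v_s = 6.5665688e-06 / 0.018 = 3.64809e-04 m/s
Check: Re = rho_f * v_s * d / mu = 1000 * 3.64809e-04 * 7.5e-05 / 0.001 = 0.0274 < 1, so Stokes' law applies.

3.64809e-04 m/s


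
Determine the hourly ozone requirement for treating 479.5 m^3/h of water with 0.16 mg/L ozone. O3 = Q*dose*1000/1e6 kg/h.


O3 demand (mg/h) = Q * dose * 1000 = 479.5 * 0.16 * 1000 = 76720 mg/h
Convert mg to kg: 76720 / 1e6 = 0.07672 kg/h

0.07672 kg/h


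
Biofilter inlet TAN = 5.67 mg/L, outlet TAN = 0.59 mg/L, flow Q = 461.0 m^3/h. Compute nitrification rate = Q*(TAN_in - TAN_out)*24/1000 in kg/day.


Concentration drop: TAN_in - TAN_out = 5.67 - 0.59 = 5.08 mg/L
Hourly TAN removed = Q * dTAN = 461.0 m^3/h * 5.08 mg/L = 2341.88 g/h  (m^3/h * mg/L = g/h)
Daily TAN removed = 2341.88 * 24 = 56205.12 g/day
Convert to kg/day: 56205.12 / 1000 = 56.20512 kg/day

56.20512 kg/day


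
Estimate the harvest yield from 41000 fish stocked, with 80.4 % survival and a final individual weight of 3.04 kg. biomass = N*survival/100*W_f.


Survivors = 41000 * 80.4/100 = 32964 fish
Harvest biomass = survivors * W_f = 32964 * 3.04 = 100210.56 kg

100210.56 kg


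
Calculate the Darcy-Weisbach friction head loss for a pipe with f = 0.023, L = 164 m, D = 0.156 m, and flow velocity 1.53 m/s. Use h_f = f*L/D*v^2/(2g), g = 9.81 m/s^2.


v^2 = 1.53^2 = 2.3409 m^2/s^2
L/D = 164/0.156 = 1051.2821
h_f = f*(L/D)*v^2/(2g) = 0.023 * 1051.2821 * 2.3409 / 19.62 = 2.8849 m

2.8849 m


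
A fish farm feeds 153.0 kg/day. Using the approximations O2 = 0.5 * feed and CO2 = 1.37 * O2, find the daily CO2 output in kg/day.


O2 = 153.0 * 0.5 = 76.5
CO2 = 76.5 * 1.37 = 104.805

104.805 kg/day


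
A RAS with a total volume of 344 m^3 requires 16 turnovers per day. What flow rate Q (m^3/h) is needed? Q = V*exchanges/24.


Daily recirculation volume = 344 m^3 * 16 = 5504 m^3/day
Flow rate Q = daily volume / 24 h = 5504 / 24 = 229.333 m^3/h

229.333 m^3/h


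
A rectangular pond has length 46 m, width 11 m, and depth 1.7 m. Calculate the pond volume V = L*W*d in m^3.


Base area = L * W = 46 * 11 = 506 m^2
Volume = area * depth = 506 * 1.7 = 860.2 m^3

860.2 m^3


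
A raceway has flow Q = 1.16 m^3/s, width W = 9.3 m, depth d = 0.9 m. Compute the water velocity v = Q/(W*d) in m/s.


Cross-sectional area = W * d = 9.3 * 0.9 = 8.37 m^2
Velocity = Q / A = 1.16 / 8.37 = 0.13859 m/s

0.13859 m/s


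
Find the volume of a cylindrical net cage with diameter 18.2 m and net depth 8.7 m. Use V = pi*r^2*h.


r = d/2 = 18.2/2 = 9.1 m
Base area = pi*r^2 = pi*9.1^2 = 260.15529 m^2
Volume = 260.15529 * 8.7 = 2263.35 m^3

2263.35 m^3


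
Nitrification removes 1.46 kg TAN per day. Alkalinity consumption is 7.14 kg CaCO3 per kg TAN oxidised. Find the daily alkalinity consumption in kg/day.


Alkalinity factor: 7.14 kg CaCO3 consumed per kg TAN nitrified
alk = 1.46 kg TAN * 7.14 = 10.4244 kg CaCO3/day

10.4244 kg CaCO3/day


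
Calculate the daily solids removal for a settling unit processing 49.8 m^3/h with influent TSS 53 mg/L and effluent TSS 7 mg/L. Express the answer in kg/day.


Concentration drop: TSS_in - TSS_out = 53 - 7 = 46 mg/L
Hourly solids removed = Q * dTSS = 49.8 m^3/h * 46 mg/L = 2290.8 g/h  (m^3/h * mg/L = g/h)
Daily solids removed = 2290.8 * 24 = 54979.2 g/day
Convert g to kg: 54979.2 / 1000 = 54.9792 kg/day

54.9792 kg/day


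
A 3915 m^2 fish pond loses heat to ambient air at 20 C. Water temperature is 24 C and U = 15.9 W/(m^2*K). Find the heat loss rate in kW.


Temperature difference dT = 24 - 20 = 4 K
Heat loss (W) = U * A * dT = 15.9 * 3915 * 4 = 248994 W
Convert to kW: 248994 / 1000 = 248.994 kW

248.994 kW


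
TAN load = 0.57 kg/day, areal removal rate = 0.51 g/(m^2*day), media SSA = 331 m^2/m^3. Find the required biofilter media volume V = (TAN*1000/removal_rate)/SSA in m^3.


A = 0.57*1000 / 0.51 = 1117.6471 m^2
V = 1117.6471 / 331 = 3.37658

3.37658 m^3


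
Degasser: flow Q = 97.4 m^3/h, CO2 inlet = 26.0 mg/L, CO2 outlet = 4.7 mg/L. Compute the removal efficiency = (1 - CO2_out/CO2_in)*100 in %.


CO2_out / CO2_in = 4.7 / 26.0 = 0.18076923
Fraction remaining = 0.18076923
efficiency = (1 - 0.18076923) * 100 = 81.9231 %

81.9231 %


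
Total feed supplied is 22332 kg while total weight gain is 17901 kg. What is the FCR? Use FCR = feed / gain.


FCR = feed consumed / weight gained
FCR = 22332 kg / 17901 kg = 1.24753

1.24753


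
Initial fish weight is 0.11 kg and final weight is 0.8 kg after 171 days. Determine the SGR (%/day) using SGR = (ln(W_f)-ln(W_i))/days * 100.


ln(W_f) = ln(0.8) = -0.22314355
ln(W_i) = ln(0.11) = -2.2072749
ln(W_f) - ln(W_i) = -0.22314355 - -2.2072749 = 1.9841313
SGR = 1.9841313 / 171 * 100 = 1.16031 %/day

1.16031 %/day


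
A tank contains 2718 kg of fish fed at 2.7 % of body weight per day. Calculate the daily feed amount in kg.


Feeding rate fraction = 2.7% / 100 = 0.027
Daily feed = 2718 kg * 0.027 = 73.386 kg/day

73.386 kg/day


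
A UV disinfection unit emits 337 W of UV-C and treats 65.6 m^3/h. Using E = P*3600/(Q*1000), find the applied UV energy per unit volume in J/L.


Energy delivered per hour = 337 W * 3600 s = 1213200 J/h
Volume treated per hour = 65.6 m^3/h * 1000 = 65600 L/h
dose = 1213200 / 65600 = 18.4939 J/L

18.4939 J/L


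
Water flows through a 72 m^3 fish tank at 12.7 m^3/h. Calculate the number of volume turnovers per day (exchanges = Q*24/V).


Daily flow volume = 12.7 m^3/h * 24 h = 304.8 m^3/day
Exchanges = daily flow / tank volume = 304.8 / 72 = 4.23333 exchanges/day

4.23333 exchanges/day


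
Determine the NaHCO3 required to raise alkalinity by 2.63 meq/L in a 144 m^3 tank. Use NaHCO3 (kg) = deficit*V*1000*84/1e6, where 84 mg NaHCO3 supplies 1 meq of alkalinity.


Tank volume in L = 144 m^3 * 1000 = 144000 L
Total meq required = 2.63 meq/L * 144000 L = 378720 meq
NaHCO3 mass = 378720 meq * 84 mg/meq / 1e6 = 31.8125 kg

31.8125 kg


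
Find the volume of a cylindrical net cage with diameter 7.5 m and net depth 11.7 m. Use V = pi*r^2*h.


r = d/2 = 7.5/2 = 3.75 m
Base area = pi*r^2 = pi*3.75^2 = 44.178647 m^2
Volume = 44.178647 * 11.7 = 516.89 m^3

516.89 m^3


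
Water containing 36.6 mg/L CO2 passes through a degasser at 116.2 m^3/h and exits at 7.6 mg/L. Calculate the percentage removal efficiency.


CO2_out / CO2_in = 7.6 / 36.6 = 0.20765027
Fraction remaining = 0.20765027
efficiency = (1 - 0.20765027) * 100 = 79.235 %

79.235 %


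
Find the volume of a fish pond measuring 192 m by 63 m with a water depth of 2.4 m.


Base area = L * W = 192 * 63 = 12096 m^2
Volume = area * depth = 12096 * 2.4 = 29030.4 m^3

29030.4 m^3


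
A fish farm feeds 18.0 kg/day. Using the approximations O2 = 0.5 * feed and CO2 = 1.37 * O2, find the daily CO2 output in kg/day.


O2 = 18.0 * 0.5 = 9
CO2 = 9 * 1.37 = 12.33

12.33 kg/day


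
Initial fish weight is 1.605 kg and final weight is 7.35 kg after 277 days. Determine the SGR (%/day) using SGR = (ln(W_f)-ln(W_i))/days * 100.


ln(W_f) = ln(7.35) = 1.9947003
ln(W_i) = ln(1.605) = 0.47312376
ln(W_f) - ln(W_i) = 1.9947003 - 0.47312376 = 1.5215765
SGR = 1.5215765 / 277 * 100 = 0.549306 %/day

0.549306 %/day


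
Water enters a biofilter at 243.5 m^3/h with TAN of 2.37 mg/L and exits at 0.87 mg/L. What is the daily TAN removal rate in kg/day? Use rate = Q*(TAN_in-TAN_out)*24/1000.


Concentration drop: TAN_in - TAN_out = 2.37 - 0.87 = 1.5 mg/L
Hourly TAN removed = Q * dTAN = 243.5 m^3/h * 1.5 mg/L = 365.25 g/h  (m^3/h * mg/L = g/h)
Daily TAN removed = 365.25 * 24 = 8766 g/day
Convert to kg/day: 8766 / 1000 = 8.766 kg/day

8.766 kg/day


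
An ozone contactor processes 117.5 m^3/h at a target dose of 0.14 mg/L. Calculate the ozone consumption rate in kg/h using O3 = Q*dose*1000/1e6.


O3 demand (mg/h) = Q * dose * 1000 = 117.5 * 0.14 * 1000 = 16450 mg/h
Convert mg to kg: 16450 / 1e6 = 0.01645 kg/h

0.01645 kg/h


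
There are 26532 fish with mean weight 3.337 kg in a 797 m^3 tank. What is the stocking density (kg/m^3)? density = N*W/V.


Total biomass = 26532 fish * 3.337 kg = 88537.284 kg
Density = total biomass / volume = 88537.284 / 797 = 111.088 kg/m^3

111.088 kg/m^3


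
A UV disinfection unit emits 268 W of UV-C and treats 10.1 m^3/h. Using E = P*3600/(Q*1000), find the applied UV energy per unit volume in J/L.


Energy delivered per hour = 268 W * 3600 s = 964800 J/h
Volume treated per hour = 10.1 m^3/h * 1000 = 10100 L/h
dose = 964800 / 10100 = 95.5248 J/L

95.5248 J/L


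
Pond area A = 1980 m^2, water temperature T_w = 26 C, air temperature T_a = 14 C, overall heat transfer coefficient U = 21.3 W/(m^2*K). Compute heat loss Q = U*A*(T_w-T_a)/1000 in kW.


Temperature difference dT = 26 - 14 = 12 K
Heat loss (W) = U * A * dT = 21.3 * 1980 * 12 = 506088 W
Convert to kW: 506088 / 1000 = 506.088 kW

506.088 kW


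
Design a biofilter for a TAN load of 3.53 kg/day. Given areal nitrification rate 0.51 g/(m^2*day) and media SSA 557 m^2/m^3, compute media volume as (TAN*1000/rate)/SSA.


A = 3.53*1000 / 0.51 = 6921.5686 m^2
V = 6921.5686 / 557 = 12.4265

12.4265 m^3


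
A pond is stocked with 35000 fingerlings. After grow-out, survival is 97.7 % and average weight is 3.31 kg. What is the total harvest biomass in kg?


Survivors = 35000 * 97.7/100 = 34195 fish
Harvest biomass = survivors * W_f = 34195 * 3.31 = 113185.45 kg

113185.45 kg


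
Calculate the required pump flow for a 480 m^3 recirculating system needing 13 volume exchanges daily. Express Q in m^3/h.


Daily recirculation volume = 480 m^3 * 13 = 6240 m^3/day
Flow rate Q = daily volume / 24 h = 6240 / 24 = 260 m^3/h

260 m^3/h


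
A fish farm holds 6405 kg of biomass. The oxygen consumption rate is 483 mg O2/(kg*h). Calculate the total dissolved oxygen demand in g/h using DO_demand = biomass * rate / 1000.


Total O2 consumption (mg/h) = 6405 kg * 483 mg/(kg*h) = 3093615 mg/h
Convert to g/h: 3093615 / 1000 = 3093.615 g/h

3093.615 g/h


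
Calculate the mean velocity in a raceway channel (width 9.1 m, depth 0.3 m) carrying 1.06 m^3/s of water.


Cross-sectional area = W * d = 9.1 * 0.3 = 2.73 m^2
Velocity = Q / A = 1.06 / 2.73 = 0.388278 m/s

0.388278 m/s
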